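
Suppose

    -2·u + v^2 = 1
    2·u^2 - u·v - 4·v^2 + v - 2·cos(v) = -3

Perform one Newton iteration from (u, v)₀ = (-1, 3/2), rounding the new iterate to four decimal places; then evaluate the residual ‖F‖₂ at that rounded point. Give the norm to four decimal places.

0.3862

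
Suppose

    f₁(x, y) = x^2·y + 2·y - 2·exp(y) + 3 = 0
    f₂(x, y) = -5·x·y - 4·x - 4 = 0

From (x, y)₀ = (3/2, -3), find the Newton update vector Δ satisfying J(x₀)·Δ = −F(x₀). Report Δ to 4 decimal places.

At (3/2, -3): F = (-9.849574, 12.5000).
Jacobian J = [[2·x·y, x^2 - 2·exp(y) + 2], [-5·y - 4, -5·x]].
At the point, J = [[-9.0000, 4.150426], [11.0000, -7.5000]] (det J = 21.845316).
Solving J·Δ = −F gives Δ = (-1.0067, 0.1902).

(-1.0067, 0.1902)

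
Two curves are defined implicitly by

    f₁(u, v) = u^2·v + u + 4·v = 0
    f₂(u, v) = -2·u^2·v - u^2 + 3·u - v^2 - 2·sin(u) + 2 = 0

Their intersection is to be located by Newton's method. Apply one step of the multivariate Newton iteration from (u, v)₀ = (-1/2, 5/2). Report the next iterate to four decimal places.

(-1.7844, -0.3357)

At (-1/2, 5/2): F = (10.1250, -6.291149).
Jacobian J = [[2·u·v + 1, u^2 + 4], [-4·u·v - 2·u - 2·cos(u) + 3, -2·u^2 - 2·v]].
At the point, J = [[-1.5000, 4.2500], [7.244835, -5.5000]] (det J = -22.540548).
Solving J·Δ = −F gives Δ = (-1.2844, -2.8357).
Then the next iterate is (u, v)₁ = (-1.7844, -0.3357).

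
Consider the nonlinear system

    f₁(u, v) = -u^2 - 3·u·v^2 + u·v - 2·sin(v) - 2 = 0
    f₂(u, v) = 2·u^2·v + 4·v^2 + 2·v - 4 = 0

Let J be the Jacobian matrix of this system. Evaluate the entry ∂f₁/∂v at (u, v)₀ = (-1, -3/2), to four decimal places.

∂f₁/∂v = -6·u·v + u - 2·cos(v).
At (-1, -3/2) this is -10.1415.

-10.1415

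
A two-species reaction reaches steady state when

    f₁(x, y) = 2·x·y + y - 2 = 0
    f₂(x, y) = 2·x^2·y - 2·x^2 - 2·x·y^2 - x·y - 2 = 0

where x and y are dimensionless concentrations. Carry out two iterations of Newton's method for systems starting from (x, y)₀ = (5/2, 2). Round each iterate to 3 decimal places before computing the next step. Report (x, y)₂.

(0.526, 0.713)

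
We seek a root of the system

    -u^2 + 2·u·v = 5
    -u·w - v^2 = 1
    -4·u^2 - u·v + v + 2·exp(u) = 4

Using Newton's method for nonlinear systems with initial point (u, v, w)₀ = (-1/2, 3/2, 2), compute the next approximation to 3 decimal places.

At (-1/2, 3/2, 2): F = (-6.750, -2.250, -1.53694).
Jacobian J = [[-2·u + 2·v, 2·u, 0], [-w, -2·v, -u], [-8·u - v + 2·exp(u), -u + 1, 0]].
At the point, J = [[4.000, -1.000, 0.000], [-2.000, -3.000, 0.500], [3.71306, 1.500, 0.000]] (det J = -4.85653).
Solving J·Δ = −F gives Δ = (1.201, -1.947, -2.382).
Then the next iterate is (u, v, w)₁ = (0.701, -0.447, -0.382).

(0.701, -0.447, -0.382)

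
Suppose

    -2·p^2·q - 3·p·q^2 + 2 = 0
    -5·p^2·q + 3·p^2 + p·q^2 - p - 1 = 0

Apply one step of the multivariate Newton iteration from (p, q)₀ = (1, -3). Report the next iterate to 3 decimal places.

(0.646, -2.145)

At (1, -3): F = (-19.000, 25.000).
Jacobian J = [[-4·p·q - 3·q^2, -2·p^2 - 6·p·q], [-10·p·q + 6·p + q^2 - 1, -5·p^2 + 2·p·q]].
At the point, J = [[-15.000, 16.000], [44.000, -11.000]] (det J = -539.000).
Solving J·Δ = −F gives Δ = (-0.354, 0.855).
Then the next iterate is (p, q)₁ = (0.646, -2.145).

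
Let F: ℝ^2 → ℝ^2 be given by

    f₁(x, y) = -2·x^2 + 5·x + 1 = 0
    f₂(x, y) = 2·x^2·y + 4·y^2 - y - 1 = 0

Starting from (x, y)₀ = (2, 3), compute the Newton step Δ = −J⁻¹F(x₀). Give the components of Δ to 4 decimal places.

(1.0000, -2.5806)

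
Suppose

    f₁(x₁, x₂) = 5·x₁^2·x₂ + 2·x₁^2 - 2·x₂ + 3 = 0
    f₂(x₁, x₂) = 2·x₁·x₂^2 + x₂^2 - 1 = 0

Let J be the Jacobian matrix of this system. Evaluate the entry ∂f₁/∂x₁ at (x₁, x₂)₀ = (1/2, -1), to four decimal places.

-3.0000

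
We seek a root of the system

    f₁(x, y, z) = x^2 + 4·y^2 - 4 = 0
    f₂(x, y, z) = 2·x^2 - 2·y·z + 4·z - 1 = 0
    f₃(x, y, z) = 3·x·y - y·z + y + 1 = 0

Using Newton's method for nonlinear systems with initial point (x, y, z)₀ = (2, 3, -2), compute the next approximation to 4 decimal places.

(4.0000, 1.1667, 7.8333)

At (2, 3, -2): F = (36.0000, 11.0000, 28.0000).
Jacobian J = [[2·x, 8·y, 0], [4·x, -2·z, -2·y + 4], [3·y, 3·x - z + 1, -y]].
At the point, J = [[4.0000, 24.0000, 0.0000], [8.0000, 4.0000, -2.0000], [9.0000, 9.0000, -3.0000]] (det J = 168.0000).
Solving J·Δ = −F gives Δ = (2.0000, -1.8333, 9.8333).
Then the next iterate is (x, y, z)₁ = (4.0000, 1.1667, 7.8333).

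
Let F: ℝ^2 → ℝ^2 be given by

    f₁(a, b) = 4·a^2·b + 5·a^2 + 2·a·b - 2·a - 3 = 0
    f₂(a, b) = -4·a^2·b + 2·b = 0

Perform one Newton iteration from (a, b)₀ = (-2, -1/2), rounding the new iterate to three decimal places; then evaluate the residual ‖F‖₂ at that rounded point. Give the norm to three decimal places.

At (-2, -1/2): F = (15.000, 7.000).
Jacobian J = [[8·a·b + 10·a + 2·b - 2, 4·a^2 + 2·a], [-8·a·b, -4·a^2 + 2]].
At the point, J = [[-15.000, 12.000], [-8.000, -14.000]] (det J = 306.000).
Solving J·Δ = −F gives Δ = (0.961, -0.049).
Then the next iterate is (a, b)₁ = (-1.039, -0.549).
Re-evaluating at (-1.039, -0.549): F = (3.24580, 1.27263), so ‖F‖₂ = 3.486.

3.486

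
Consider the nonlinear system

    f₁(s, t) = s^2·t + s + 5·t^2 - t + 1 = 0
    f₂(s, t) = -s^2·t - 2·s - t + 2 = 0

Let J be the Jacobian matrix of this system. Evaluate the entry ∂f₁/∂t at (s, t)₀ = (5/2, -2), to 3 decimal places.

-14.750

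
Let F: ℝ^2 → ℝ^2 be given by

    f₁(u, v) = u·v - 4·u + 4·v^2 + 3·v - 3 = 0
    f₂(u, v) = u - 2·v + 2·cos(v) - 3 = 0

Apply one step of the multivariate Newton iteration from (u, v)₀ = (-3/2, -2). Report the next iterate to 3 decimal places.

(-0.075, -1.486)

At (-3/2, -2): F = (16.000, -1.33229).
Jacobian J = [[v - 4, u + 8·v + 3], [1, -2·sin(v) - 2]].
At the point, J = [[-6.000, -14.500], [1.000, -0.18141]] (det J = 15.58843).
Solving J·Δ = −F gives Δ = (1.425, 0.514).
Then the next iterate is (u, v)₁ = (-0.075, -1.486).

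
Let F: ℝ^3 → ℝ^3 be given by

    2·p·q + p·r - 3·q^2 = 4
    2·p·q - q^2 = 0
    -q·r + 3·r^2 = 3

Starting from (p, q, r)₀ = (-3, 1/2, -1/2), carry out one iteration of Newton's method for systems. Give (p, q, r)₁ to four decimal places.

(-3.1867, 0.0090, -1.1416)

At (-3, 1/2, -1/2): F = (-6.2500, -3.2500, -2.0000).
Jacobian J = [[2·q + r, 2·p - 6·q, p], [2·q, 2·p - 2·q, 0], [0, -r, -q + 6·r]].
At the point, J = [[0.5000, -9.0000, -3.0000], [1.0000, -7.0000, 0.0000], [0.0000, 0.5000, -3.5000]] (det J = -20.7500).
Solving J·Δ = −F gives Δ = (-0.1867, -0.4910, -0.6416).
Then the next iterate is (p, q, r)₁ = (-3.1867, 0.0090, -1.1416).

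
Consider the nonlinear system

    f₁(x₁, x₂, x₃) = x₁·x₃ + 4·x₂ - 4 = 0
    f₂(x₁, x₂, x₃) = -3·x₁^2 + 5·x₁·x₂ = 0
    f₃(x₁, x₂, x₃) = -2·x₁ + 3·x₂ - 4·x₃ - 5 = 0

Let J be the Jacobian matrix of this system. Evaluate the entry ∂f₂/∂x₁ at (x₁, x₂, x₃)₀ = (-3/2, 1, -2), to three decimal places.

14.000

∂f₂/∂x₁ = -6·x₁ + 5·x₂.
At (-3/2, 1, -2) this is 14.000.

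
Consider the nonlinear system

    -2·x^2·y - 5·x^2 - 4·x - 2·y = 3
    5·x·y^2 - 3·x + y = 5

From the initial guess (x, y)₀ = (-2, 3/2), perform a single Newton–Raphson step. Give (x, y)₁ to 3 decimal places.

At (-2, 3/2): F = (-30.000, -20.000).
Jacobian J = [[-4·x·y - 10·x - 4, -2·x^2 - 2], [5·y^2 - 3, 10·x·y + 1]].
At the point, J = [[28.000, -10.000], [8.250, -29.000]] (det J = -729.500).
Solving J·Δ = −F gives Δ = (0.918, -0.428).
Then the next iterate is (x, y)₁ = (-1.082, 1.072).

(-1.082, 1.072)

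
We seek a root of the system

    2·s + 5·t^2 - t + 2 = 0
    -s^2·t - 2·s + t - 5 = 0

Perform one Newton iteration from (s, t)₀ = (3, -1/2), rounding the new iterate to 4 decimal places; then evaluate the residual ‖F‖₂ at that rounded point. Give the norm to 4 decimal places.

244.6312

At (3, -1/2): F = (9.7500, -7.0000).
Jacobian J = [[2, 10·t - 1], [-2·s·t - 2, -s^2 + 1]].
At the point, J = [[2.0000, -6.0000], [1.0000, -8.0000]] (det J = -10.0000).
Solving J·Δ = −F gives Δ = (-12.0000, -2.3750).
Then the next iterate is (s, t)₁ = (-9.0000, -2.8750).
Re-evaluating at (-9.0000, -2.8750): F = (28.203125, 243.0000), so ‖F‖₂ = 244.6312.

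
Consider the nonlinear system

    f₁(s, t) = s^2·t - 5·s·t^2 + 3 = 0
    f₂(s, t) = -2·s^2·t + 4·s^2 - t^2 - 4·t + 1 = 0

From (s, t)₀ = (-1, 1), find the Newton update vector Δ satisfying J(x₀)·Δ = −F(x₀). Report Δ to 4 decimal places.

(0.5000, -0.5000)

At (-1, 1): F = (9.0000, -2.0000).
Jacobian J = [[2·s·t - 5·t^2, s^2 - 10·s·t], [-4·s·t + 8·s, -2·s^2 - 2·t - 4]].
At the point, J = [[-7.0000, 11.0000], [-4.0000, -8.0000]] (det J = 100.0000).
Solving J·Δ = −F gives Δ = (0.5000, -0.5000).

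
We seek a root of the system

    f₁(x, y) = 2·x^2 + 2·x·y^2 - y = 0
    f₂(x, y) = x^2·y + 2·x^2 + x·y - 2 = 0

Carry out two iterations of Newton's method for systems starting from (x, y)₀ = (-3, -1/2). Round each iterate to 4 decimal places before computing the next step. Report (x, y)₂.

(-0.9502, 1.2336)

At (-3, -1/2): F = (17.0000, 13.0000).
Jacobian J = [[4·x + 2·y^2, 4·x·y - 1], [2·x·y + 4·x + y, x^2 + x]].
At the point, J = [[-11.5000, 5.0000], [-9.5000, 6.0000]] (det J = -21.5000).
Solving J·Δ = −F gives Δ = (1.7209, 0.5581).
Then the next iterate is (x, y)₁ = (-1.2791, 0.0581).
Round to (-1.2791, 0.0581) and repeat: F = (3.205458, 1.292935), J = [[-5.109649, -1.297263], [-5.206931, 0.356997]].
Δ = (0.3289, 1.1755), so (x, y)₂ = (-0.9502, 1.2336).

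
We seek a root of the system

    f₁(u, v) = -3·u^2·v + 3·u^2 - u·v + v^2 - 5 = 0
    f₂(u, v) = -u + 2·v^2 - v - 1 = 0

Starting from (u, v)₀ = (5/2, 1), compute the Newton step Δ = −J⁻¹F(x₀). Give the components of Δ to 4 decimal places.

At (5/2, 1): F = (-6.5000, -2.5000).
Jacobian J = [[-6·u·v + 6·u - v, -3·u^2 - u + 2·v], [-1, 4·v - 1]].
At the point, J = [[-1.0000, -19.2500], [-1.0000, 3.0000]] (det J = -22.2500).
Solving J·Δ = −F gives Δ = (-3.0393, -0.1798).

(-3.0393, -0.1798)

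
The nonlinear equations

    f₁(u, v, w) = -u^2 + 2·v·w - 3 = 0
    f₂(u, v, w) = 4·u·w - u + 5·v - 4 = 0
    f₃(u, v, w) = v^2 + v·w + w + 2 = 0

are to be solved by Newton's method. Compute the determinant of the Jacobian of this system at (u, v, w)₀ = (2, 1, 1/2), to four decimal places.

43.0000

J = [[-2·u, 2·w, 2·v], [4·w - 1, 5, 4·u], [0, 2·v + w, v + 1]].
At the point, J = [[-4.0000, 1.0000, 2.0000], [1.0000, 5.0000, 8.0000], [0.0000, 2.5000, 2.0000]].
det J = 43.0000.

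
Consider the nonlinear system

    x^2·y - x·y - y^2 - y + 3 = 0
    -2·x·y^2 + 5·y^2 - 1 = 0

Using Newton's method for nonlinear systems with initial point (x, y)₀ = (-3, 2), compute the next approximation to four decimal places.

At (-3, 2): F = (21.0000, 43.0000).
Jacobian J = [[2·x·y - y, x^2 - x - 2·y - 1], [-2·y^2, -4·x·y + 10·y]].
At the point, J = [[-14.0000, 7.0000], [-8.0000, 44.0000]] (det J = -560.0000).
Solving J·Δ = −F gives Δ = (1.1125, -0.7750).
Then the next iterate is (x, y)₁ = (-1.8875, 1.2250).

(-1.8875, 1.2250)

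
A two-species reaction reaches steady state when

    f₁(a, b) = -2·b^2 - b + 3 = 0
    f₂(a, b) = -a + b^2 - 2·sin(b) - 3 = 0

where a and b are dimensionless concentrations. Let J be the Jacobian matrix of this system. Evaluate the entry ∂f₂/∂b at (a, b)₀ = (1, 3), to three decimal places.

∂f₂/∂b = 2·b - 2·cos(b).
At (1, 3) this is 7.980.

7.980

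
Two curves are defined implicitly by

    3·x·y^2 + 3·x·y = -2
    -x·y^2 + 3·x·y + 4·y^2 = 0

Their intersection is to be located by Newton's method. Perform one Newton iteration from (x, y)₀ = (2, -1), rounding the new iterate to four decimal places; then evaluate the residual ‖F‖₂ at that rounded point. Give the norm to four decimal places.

At (2, -1): F = (2.0000, -4.0000).
Jacobian J = [[3·y^2 + 3·y, 6·x·y + 3·x], [-y^2 + 3·y, -2·x·y + 3·x + 8·y]].
At the point, J = [[0.0000, -6.0000], [-4.0000, 2.0000]] (det J = -24.0000).
Solving J·Δ = −F gives Δ = (-0.8333, 0.3333).
Then the next iterate is (x, y)₁ = (1.1667, -0.6667).
Re-evaluating at (1.1667, -0.6667): F = (1.222239, -1.074146), so ‖F‖₂ = 1.6272.

1.6272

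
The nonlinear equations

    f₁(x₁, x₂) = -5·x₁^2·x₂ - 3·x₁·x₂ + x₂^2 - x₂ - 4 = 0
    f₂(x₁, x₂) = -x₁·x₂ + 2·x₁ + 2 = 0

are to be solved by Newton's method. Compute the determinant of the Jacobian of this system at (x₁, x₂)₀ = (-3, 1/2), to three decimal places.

J = [[-10·x₁·x₂ - 3·x₂, -5·x₁^2 - 3·x₁ + 2·x₂ - 1], [-x₂ + 2, -x₁]].
At the point, J = [[13.500, -36.000], [1.500, 3.000]].
det J = 94.500.

94.500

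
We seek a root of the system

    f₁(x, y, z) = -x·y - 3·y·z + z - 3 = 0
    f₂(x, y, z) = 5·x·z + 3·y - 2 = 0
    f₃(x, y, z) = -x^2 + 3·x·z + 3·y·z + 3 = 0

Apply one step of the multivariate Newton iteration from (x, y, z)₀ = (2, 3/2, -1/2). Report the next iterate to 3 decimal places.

(-0.046, 1.985, -0.907)

At (2, 3/2, -1/2): F = (-4.250, -2.500, -6.250).
Jacobian J = [[-y, -x - 3·z, -3·y + 1], [5·z, 3, 5·x], [-2·x + 3·z, 3·z, 3·x + 3·y]].
At the point, J = [[-1.500, -0.500, -3.500], [-2.500, 3.000, 10.000], [-5.500, -1.500, 10.500]] (det J = -126.250).
Solving J·Δ = −F gives Δ = (-2.046, 0.485, -0.407).
Then the next iterate is (x, y, z)₁ = (-0.046, 1.985, -0.907).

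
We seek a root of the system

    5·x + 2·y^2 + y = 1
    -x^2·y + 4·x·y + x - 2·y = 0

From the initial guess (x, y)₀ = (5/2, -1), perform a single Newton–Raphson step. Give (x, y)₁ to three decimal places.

(0.864, 0.441)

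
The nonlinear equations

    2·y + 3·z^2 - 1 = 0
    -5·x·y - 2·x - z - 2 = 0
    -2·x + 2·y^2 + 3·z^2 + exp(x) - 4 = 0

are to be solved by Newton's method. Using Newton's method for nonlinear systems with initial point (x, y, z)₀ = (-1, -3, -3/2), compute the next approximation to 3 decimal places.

At (-1, -3, -3/2): F = (-0.250, -13.500, 23.11788).
Jacobian J = [[0, 2, 6·z], [-5·y - 2, -5·x, -1], [exp(x) - 2, 4·y, 6·z]].
At the point, J = [[0.000, 2.000, -9.000], [13.000, 5.000, -1.000], [-1.63212, -12.000, -9.000]] (det J = 1567.81882).
Solving J·Δ = −F gives Δ = (0.442, 1.618, 0.332).
Then the next iterate is (x, y, z)₁ = (-0.558, -1.382, -1.168).

(-0.558, -1.382, -1.168)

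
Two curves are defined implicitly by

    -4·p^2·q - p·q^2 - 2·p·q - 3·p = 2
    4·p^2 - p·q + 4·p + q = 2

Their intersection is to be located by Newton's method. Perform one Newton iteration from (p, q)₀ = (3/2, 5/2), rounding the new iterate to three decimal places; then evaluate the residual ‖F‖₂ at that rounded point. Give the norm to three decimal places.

At (3/2, 5/2): F = (-45.875, 11.750).
Jacobian J = [[-8·p·q - q^2 - 2·q - 3, -4·p^2 - 2·p·q - 2·p], [8·p - q + 4, -p + 1]].
At the point, J = [[-44.250, -19.500], [13.500, -0.500]] (det J = 285.375).
Solving J·Δ = −F gives Δ = (-0.883, -0.348).
Then the next iterate is (p, q)₁ = (0.617, 2.152).
Re-evaluating at (0.617, 2.152): F = (-12.64093, 2.81497), so ‖F‖₂ = 12.951.

12.951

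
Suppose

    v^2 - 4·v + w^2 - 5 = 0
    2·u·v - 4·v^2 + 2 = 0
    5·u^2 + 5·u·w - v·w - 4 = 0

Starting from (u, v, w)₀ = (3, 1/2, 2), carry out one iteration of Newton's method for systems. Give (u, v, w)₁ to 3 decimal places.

(1.250, -0.625, 1.844)

At (3, 1/2, 2): F = (-2.750, 4.000, 70.000).
Jacobian J = [[0, 2·v - 4, 2·w], [2·v, 2·u - 8·v, 0], [10·u + 5·w, -w, 5·u - v]].
At the point, J = [[0.000, -3.000, 4.000], [1.000, 2.000, 0.000], [40.000, -2.000, 14.500]] (det J = -284.500).
Solving J·Δ = −F gives Δ = (-1.750, -1.125, -0.156).
Then the next iterate is (u, v, w)₁ = (1.250, -0.625, 1.844).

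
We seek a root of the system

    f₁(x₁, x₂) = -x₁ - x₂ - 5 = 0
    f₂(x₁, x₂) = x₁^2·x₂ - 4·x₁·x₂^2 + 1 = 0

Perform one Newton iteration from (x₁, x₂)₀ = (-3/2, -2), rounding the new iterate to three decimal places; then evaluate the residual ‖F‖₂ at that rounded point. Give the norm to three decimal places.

At (-3/2, -2): F = (-1.500, 20.500).
Jacobian J = [[-1, -1], [2·x₁·x₂ - 4·x₂^2, x₁^2 - 8·x₁·x₂]].
At the point, J = [[-1.000, -1.000], [-10.000, -21.750]] (det J = 11.750).
Solving J·Δ = −F gives Δ = (-4.521, 3.021).
Then the next iterate is (x₁, x₂)₁ = (-6.021, 1.021).
Re-evaluating at (-6.021, 1.021): F = (0.000, 63.11989), so ‖F‖₂ = 63.120.

63.120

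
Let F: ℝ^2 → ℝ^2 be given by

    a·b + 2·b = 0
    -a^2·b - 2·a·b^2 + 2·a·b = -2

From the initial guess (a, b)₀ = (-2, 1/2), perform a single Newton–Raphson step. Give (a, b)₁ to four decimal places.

At (-2, 1/2): F = (0.0000, -1.0000).
Jacobian J = [[b, a + 2], [-2·a·b - 2·b^2 + 2·b, -a^2 - 4·a·b + 2·a]].
At the point, J = [[0.5000, 0.0000], [2.5000, -4.0000]] (det J = -2.0000).
Solving J·Δ = −F gives Δ = (0.0000, -0.2500).
Then the next iterate is (a, b)₁ = (-2.0000, 0.2500).

(-2.0000, 0.2500)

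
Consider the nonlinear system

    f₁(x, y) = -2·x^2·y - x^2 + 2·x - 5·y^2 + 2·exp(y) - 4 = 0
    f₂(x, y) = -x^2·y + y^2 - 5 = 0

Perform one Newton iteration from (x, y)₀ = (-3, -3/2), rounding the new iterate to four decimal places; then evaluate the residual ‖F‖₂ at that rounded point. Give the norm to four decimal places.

19.5670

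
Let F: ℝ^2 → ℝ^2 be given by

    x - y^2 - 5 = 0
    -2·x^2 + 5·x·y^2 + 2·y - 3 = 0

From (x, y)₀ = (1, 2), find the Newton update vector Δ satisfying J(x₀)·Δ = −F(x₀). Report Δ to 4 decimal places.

(1.1628, -1.7093)

At (1, 2): F = (-8.0000, 19.0000).
Jacobian J = [[1, -2·y], [-4·x + 5·y^2, 10·x·y + 2]].
At the point, J = [[1.0000, -4.0000], [16.0000, 22.0000]] (det J = 86.0000).
Solving J·Δ = −F gives Δ = (1.1628, -1.7093).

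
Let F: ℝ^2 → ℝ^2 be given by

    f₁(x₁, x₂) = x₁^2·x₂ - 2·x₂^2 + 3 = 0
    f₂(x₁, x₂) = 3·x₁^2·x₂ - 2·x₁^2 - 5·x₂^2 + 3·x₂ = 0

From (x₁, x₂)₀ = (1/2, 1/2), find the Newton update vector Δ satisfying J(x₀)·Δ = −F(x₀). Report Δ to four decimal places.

At (1/2, 1/2): F = (2.6250, 0.1250).
Jacobian J = [[2·x₁·x₂, x₁^2 - 4·x₂], [6·x₁·x₂ - 4·x₁, 3·x₁^2 - 10·x₂ + 3]].
At the point, J = [[0.5000, -1.7500], [-0.5000, -1.2500]] (det J = -1.5000).
Solving J·Δ = −F gives Δ = (-2.0417, 0.9167).

(-2.0417, 0.9167)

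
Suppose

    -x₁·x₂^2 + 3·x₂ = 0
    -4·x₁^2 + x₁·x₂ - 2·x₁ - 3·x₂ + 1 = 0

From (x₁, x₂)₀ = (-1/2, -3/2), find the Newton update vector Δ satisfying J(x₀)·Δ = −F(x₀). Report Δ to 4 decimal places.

(-0.3421, 1.7368)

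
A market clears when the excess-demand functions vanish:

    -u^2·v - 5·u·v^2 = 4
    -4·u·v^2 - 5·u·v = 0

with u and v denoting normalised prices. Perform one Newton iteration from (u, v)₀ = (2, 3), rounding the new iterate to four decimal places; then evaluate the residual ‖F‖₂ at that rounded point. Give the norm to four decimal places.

At (2, 3): F = (-106.0000, -102.0000).
Jacobian J = [[-2·u·v - 5·v^2, -u^2 - 10·u·v], [-4·v^2 - 5·v, -8·u·v - 5·u]].
At the point, J = [[-57.0000, -64.0000], [-51.0000, -58.0000]] (det J = 42.0000).
Solving J·Δ = −F gives Δ = (9.0476, -9.7143).
Then the next iterate is (u, v)₁ = (11.0476, -6.7143).
Re-evaluating at (11.0476, -6.7143): F = (-1674.753093, -1621.299354), so ‖F‖₂ = 2330.9675.

2330.9675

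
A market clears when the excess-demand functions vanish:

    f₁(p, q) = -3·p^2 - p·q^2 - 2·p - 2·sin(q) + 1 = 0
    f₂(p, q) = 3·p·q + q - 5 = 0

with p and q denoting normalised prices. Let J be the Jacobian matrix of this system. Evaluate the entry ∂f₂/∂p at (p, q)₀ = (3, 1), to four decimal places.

∂f₂/∂p = 3·q.
At (3, 1) this is 3.0000.

3.0000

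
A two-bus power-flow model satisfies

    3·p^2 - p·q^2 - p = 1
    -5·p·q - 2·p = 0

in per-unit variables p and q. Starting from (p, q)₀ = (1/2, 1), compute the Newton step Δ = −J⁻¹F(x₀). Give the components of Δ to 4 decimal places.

At (1/2, 1): F = (-1.2500, -3.5000).
Jacobian J = [[6·p - q^2 - 1, -2·p·q], [-5·q - 2, -5·p]].
At the point, J = [[1.0000, -1.0000], [-7.0000, -2.5000]] (det J = -9.5000).
Solving J·Δ = −F gives Δ = (-0.0395, -1.2895).

(-0.0395, -1.2895)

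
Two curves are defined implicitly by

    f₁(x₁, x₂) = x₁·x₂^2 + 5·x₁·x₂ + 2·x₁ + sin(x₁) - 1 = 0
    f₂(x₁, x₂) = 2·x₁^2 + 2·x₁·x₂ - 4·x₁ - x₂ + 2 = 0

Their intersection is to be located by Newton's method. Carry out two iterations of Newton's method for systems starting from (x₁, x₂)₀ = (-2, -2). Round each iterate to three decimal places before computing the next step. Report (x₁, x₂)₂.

(0.543, -4.764)

At (-2, -2): F = (6.09070, 28.000).
Jacobian J = [[x₂^2 + 5·x₂ + cos(x₁) + 2, 2·x₁·x₂ + 5·x₁], [4·x₁ + 2·x₂ - 4, 2·x₁ - 1]].
At the point, J = [[-4.41615, -2.000], [-16.000, -5.000]] (det J = -9.91927).
Solving J·Δ = −F gives Δ = (2.575, -2.641).
Then the next iterate is (x₁, x₂)₁ = (0.575, -4.641).
Round to (0.575, -4.641) and repeat: F = (-0.26418, -0.33490), J = [[1.17307, -2.46215], [-10.982, 0.150]].
Δ = (-0.032, -0.123), so (x₁, x₂)₂ = (0.543, -4.764).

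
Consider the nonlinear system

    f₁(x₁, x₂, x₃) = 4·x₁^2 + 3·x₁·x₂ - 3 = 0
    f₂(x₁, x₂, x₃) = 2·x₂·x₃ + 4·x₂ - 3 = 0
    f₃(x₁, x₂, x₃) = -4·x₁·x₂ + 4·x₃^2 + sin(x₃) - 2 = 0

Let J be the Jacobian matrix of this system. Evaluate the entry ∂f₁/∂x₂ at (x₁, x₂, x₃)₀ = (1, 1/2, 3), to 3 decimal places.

3.000

∂f₁/∂x₂ = 3·x₁.
At (1, 1/2, 3) this is 3.000.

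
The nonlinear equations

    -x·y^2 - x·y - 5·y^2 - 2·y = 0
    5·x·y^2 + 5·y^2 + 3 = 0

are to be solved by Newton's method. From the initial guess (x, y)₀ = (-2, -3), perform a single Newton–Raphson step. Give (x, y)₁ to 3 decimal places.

(-2.055, -1.518)

At (-2, -3): F = (-27.000, -42.000).
Jacobian J = [[-y^2 - y, -2·x·y - x - 10·y - 2], [5·y^2, 10·x·y + 10·y]].
At the point, J = [[-6.000, 18.000], [45.000, 30.000]] (det J = -990.000).
Solving J·Δ = −F gives Δ = (-0.055, 1.482).
Then the next iterate is (x, y)₁ = (-2.055, -1.518).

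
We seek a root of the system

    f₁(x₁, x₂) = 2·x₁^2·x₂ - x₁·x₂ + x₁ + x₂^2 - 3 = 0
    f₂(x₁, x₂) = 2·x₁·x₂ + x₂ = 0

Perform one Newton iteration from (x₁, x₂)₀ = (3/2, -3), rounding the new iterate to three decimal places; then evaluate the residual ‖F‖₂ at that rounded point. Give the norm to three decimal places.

At (3/2, -3): F = (-1.500, -12.000).
Jacobian J = [[4·x₁·x₂ - x₂ + 1, 2·x₁^2 - x₁ + 2·x₂], [2·x₂, 2·x₁ + 1]].
At the point, J = [[-14.000, -3.000], [-6.000, 4.000]] (det J = -74.000).
Solving J·Δ = −F gives Δ = (-0.568, 2.149).
Then the next iterate is (x₁, x₂)₁ = (0.932, -0.851).
Re-evaluating at (0.932, -0.851): F = (-2.02907, -2.43726), so ‖F‖₂ = 3.171.

3.171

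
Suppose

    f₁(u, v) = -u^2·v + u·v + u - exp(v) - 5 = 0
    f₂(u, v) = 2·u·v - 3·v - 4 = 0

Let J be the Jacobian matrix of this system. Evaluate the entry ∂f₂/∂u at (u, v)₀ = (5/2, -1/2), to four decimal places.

-1.0000

∂f₂/∂u = 2·v.
At (5/2, -1/2) this is -1.0000.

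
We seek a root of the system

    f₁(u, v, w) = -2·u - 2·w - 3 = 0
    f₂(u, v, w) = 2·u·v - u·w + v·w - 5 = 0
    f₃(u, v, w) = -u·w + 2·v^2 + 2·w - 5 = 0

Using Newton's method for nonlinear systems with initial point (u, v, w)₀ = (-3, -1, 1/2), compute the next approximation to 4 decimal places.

(-2.2857, -0.8571, 0.7857)

At (-3, -1, 1/2): F = (2.0000, 2.0000, -0.5000).
Jacobian J = [[-2, 0, -2], [2·v - w, 2·u + w, -u + v], [-w, 4·v, -u + 2]].
At the point, J = [[-2.0000, 0.0000, -2.0000], [-2.5000, -5.5000, 2.0000], [-0.5000, -4.0000, 5.0000]] (det J = 24.5000).
Solving J·Δ = −F gives Δ = (0.7143, 0.1429, 0.2857).
Then the next iterate is (u, v, w)₁ = (-2.2857, -0.8571, 0.7857).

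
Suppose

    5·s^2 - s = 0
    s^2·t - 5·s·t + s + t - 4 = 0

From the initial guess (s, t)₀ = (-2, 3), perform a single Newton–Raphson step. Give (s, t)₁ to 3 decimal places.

(-0.952, 2.216)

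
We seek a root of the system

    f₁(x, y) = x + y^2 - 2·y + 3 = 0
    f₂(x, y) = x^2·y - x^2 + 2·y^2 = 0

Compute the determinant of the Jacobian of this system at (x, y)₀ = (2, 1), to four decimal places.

8.0000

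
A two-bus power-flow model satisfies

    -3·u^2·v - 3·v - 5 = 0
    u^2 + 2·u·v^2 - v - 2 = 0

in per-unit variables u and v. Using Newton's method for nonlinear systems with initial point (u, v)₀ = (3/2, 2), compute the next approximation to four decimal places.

At (3/2, 2): F = (-24.5000, 10.2500).
Jacobian J = [[-6·u·v, -3·u^2 - 3], [2·u + 2·v^2, 4·u·v - 1]].
At the point, J = [[-18.0000, -9.7500], [11.0000, 11.0000]] (det J = -90.7500).
Solving J·Δ = −F gives Δ = (-1.8685, 0.9366).
Then the next iterate is (u, v)₁ = (-0.3685, 2.9366).

(-0.3685, 2.9366)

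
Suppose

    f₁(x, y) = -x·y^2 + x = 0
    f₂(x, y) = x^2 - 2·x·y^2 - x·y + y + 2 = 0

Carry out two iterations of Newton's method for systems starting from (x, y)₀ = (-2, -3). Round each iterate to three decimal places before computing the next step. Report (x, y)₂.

At (-2, -3): F = (16.000, 33.000).
Jacobian J = [[-y^2 + 1, -2·x·y], [2·x - 2·y^2 - y, -4·x·y - x + 1]].
At the point, J = [[-8.000, -12.000], [-19.000, -21.000]] (det J = -60.000).
Solving J·Δ = −F gives Δ = (1.000, 0.667).
Then the next iterate is (x, y)₁ = (-1.000, -2.333).
Round to (-1.000, -2.333) and repeat: F = (4.44289, 9.21978), J = [[-4.44289, -4.666], [-10.55278, -7.332]].
Δ = (0.627, 0.355), so (x, y)₂ = (-0.373, -1.978).

(-0.373, -1.978)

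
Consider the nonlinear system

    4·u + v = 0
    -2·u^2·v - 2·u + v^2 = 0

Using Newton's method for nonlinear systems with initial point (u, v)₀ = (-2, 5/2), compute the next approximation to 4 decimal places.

At (-2, 5/2): F = (-5.5000, -9.7500).
Jacobian J = [[4, 1], [-4·u·v - 2, -2·u^2 + 2·v]].
At the point, J = [[4.0000, 1.0000], [18.0000, -3.0000]] (det J = -30.0000).
Solving J·Δ = −F gives Δ = (0.8750, 2.0000).
Then the next iterate is (u, v)₁ = (-1.1250, 4.5000).

(-1.1250, 4.5000)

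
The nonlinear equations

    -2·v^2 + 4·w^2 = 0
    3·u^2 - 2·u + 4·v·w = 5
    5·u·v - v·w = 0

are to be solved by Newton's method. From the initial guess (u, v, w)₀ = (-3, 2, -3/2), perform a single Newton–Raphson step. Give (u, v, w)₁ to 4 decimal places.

(-1.5682, 0.9439, -0.7126)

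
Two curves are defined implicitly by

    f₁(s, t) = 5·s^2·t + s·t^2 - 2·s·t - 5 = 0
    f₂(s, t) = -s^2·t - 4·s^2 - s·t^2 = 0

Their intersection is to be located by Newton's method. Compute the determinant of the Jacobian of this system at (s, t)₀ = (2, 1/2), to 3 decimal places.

J = [[10·s·t + t^2 - 2·t, 5·s^2 + 2·s·t - 2·s], [-2·s·t - 8·s - t^2, -s^2 - 2·s·t]].
At the point, J = [[9.250, 18.000], [-18.250, -6.000]].
det J = 273.000.

273.000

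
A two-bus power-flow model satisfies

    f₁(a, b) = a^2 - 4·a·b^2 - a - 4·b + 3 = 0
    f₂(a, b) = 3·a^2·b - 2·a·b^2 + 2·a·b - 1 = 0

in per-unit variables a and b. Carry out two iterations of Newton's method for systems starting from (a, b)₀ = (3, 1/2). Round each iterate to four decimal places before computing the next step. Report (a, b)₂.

At (3, 1/2): F = (4.0000, 14.0000).
Jacobian J = [[2·a - 4·b^2 - 1, -8·a·b - 4], [6·a·b - 2·b^2 + 2·b, 3·a^2 - 4·a·b + 2·a]].
At the point, J = [[4.0000, -16.0000], [9.5000, 27.0000]] (det J = 260.0000).
Solving J·Δ = −F gives Δ = (-1.2769, -0.0692).
Then the next iterate is (a, b)₁ = (1.7231, 0.4308).
Round to (1.7231, 0.4308) and repeat: F = (1.243622, 3.682278), J = [[1.703845, -9.938492], [4.944292, 9.384175]].
Δ = (-0.7411, -0.0019), so (a, b)₂ = (0.9820, 0.4289).

(0.9820, 0.4289)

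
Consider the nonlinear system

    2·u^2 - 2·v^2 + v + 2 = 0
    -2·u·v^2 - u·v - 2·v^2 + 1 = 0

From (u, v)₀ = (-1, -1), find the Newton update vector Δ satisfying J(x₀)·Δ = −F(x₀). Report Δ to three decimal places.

At (-1, -1): F = (1.000, 0.000).
Jacobian J = [[4·u, -4·v + 1], [-2·v^2 - v, -4·u·v - u - 4·v]].
At the point, J = [[-4.000, 5.000], [-1.000, 1.000]] (det J = 1.000).
Solving J·Δ = −F gives Δ = (-1.000, -1.000).

(-1.000, -1.000)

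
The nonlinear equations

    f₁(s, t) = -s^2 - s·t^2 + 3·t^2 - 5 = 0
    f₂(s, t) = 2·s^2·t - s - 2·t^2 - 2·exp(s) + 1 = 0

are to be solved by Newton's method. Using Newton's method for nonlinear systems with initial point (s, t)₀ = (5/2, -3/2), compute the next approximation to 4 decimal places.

At (5/2, -3/2): F = (-10.1250, -49.114988).
Jacobian J = [[-2·s - t^2, -2·s·t + 6·t], [4·s·t - 2·exp(s) - 1, 2·s^2 - 4·t]].
At the point, J = [[-7.2500, -1.5000], [-40.364988, 18.5000]] (det J = -194.672482).
Solving J·Δ = −F gives Δ = (-1.3406, -0.2703).
Then the next iterate is (s, t)₁ = (1.1594, -1.7703).

(1.1594, -1.7703)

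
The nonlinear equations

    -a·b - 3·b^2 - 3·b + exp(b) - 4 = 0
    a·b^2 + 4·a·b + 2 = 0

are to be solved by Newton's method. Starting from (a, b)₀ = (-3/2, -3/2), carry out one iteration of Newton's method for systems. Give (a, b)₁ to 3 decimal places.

At (-3/2, -3/2): F = (-8.27687, 7.625).
Jacobian J = [[-b, -a - 6·b + exp(b) - 3], [b^2 + 4·b, 2·a·b + 4·a]].
At the point, J = [[1.500, 7.72313], [-3.750, -1.500]] (det J = 26.71174).
Solving J·Δ = −F gives Δ = (1.740, 0.734).
Then the next iterate is (a, b)₁ = (0.240, -0.766).

(0.240, -0.766)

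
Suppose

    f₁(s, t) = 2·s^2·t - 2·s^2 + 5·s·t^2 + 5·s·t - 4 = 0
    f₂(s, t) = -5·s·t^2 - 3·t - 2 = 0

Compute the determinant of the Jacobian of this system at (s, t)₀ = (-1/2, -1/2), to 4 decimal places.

J = [[4·s·t - 4·s + 5·t^2 + 5·t, 2·s^2 + 10·s·t + 5·s], [-5·t^2, -10·s·t - 3]].
At the point, J = [[1.7500, 0.5000], [-1.2500, -5.5000]].
det J = -9.0000.

-9.0000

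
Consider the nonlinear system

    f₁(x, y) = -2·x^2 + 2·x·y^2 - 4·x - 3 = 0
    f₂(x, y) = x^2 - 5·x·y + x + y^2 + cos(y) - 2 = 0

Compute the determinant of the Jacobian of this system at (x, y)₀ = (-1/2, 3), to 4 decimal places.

43.7421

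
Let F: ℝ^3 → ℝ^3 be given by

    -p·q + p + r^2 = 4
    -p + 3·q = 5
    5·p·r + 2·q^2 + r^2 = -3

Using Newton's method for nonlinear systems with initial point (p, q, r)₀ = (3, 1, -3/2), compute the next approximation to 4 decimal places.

(-0.5000, 1.5000, -2.5833)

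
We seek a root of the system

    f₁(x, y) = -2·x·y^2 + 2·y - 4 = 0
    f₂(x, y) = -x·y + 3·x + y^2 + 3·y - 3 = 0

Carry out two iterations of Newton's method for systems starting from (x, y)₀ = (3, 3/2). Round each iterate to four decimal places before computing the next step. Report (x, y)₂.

(-3.7167, 1.9511)

At (3, 3/2): F = (-14.5000, 8.2500).
Jacobian J = [[-2·y^2, -4·x·y + 2], [-y + 3, -x + 2·y + 3]].
At the point, J = [[-4.5000, -16.0000], [1.5000, 3.0000]] (det J = 10.5000).
Solving J·Δ = −F gives Δ = (-8.4286, 1.4643).
Then the next iterate is (x, y)₁ = (-5.4286, 2.9643).
Round to (-5.4286, 2.9643) and repeat: F = (97.331625, 14.486173), J = [[-17.574149, 66.367996], [0.0357, 14.3572]].
Δ = (1.7119, -1.0132), so (x, y)₂ = (-3.7167, 1.9511).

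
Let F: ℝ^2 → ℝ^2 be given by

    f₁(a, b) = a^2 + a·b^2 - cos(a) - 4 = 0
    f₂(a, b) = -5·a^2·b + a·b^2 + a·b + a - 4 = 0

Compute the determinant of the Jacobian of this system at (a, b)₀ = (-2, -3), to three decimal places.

595.093

J = [[2·a + b^2 + sin(a), 2·a·b], [-10·a·b + b^2 + b + 1, -5·a^2 + 2·a·b + a]].
At the point, J = [[4.09070, 12.000], [-53.000, -10.000]].
det J = 595.093.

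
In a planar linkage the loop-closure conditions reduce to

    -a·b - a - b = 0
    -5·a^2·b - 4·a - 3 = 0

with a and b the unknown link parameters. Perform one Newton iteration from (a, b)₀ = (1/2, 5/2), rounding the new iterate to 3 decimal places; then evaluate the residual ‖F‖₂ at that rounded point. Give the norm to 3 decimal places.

3.776

At (1/2, 5/2): F = (-4.250, -8.125).
Jacobian J = [[-b - 1, -a - 1], [-10·a·b - 4, -5·a^2]].
At the point, J = [[-3.500, -1.500], [-16.500, -1.250]] (det J = -20.375).
Solving J·Δ = −F gives Δ = (-0.337, -2.046).
Then the next iterate is (a, b)₁ = (0.163, 0.454).
Re-evaluating at (0.163, 0.454): F = (-0.69100, -3.71231), so ‖F‖₂ = 3.776.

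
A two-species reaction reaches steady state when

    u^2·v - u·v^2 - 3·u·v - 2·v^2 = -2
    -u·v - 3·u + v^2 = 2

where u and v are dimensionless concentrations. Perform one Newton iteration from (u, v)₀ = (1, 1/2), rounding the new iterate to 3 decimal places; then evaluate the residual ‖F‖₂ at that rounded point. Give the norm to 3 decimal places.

At (1, 1/2): F = (0.250, -5.250).
Jacobian J = [[2·u·v - v^2 - 3·v, u^2 - 2·u·v - 3·u - 4·v], [-v - 3, -u + 2·v]].
At the point, J = [[-0.750, -5.000], [-3.500, 0.000]] (det J = -17.500).
Solving J·Δ = −F gives Δ = (-1.500, 0.275).
Then the next iterate is (u, v)₁ = (-0.500, 0.775).
Re-evaluating at (-0.500, 0.775): F = (2.45531, 0.48813), so ‖F‖₂ = 2.503.

2.503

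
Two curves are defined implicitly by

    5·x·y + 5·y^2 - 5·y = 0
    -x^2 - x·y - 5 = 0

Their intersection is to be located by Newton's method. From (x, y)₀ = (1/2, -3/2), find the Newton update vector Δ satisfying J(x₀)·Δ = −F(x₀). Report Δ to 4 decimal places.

At (1/2, -3/2): F = (15.0000, -4.5000).
Jacobian J = [[5·y, 5·x + 10·y - 5], [-2·x - y, -x]].
At the point, J = [[-7.5000, -17.5000], [0.5000, -0.5000]] (det J = 12.5000).
Solving J·Δ = −F gives Δ = (6.9000, -2.1000).

(6.9000, -2.1000)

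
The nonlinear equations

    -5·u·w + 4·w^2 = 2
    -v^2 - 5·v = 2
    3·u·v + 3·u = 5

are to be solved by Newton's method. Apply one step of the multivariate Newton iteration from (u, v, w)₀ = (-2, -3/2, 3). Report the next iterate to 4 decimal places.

(-9.8333, 0.1250, -2.3382)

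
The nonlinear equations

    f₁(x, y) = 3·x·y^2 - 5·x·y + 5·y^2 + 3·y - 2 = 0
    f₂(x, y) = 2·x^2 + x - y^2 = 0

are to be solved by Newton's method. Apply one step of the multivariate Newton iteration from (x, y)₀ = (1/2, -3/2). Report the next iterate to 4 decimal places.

At (1/2, -3/2): F = (11.8750, -1.2500).
Jacobian J = [[3·y^2 - 5·y, 6·x·y - 5·x + 10·y + 3], [4·x + 1, -2·y]].
At the point, J = [[14.2500, -19.0000], [3.0000, 3.0000]] (det J = 99.7500).
Solving J·Δ = −F gives Δ = (-0.1190, 0.5357).
Then the next iterate is (x, y)₁ = (0.3810, -0.9643).

(0.3810, -0.9643)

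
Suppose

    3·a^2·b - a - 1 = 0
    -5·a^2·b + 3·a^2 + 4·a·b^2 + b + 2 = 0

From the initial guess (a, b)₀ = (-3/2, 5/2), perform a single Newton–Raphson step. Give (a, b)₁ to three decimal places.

(-0.932, 1.904)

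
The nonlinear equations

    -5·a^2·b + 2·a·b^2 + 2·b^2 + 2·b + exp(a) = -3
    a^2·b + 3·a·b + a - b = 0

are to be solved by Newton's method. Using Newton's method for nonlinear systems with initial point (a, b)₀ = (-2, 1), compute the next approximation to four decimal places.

At (-2, 1): F = (-16.864665, -5.0000).
Jacobian J = [[-10·a·b + 2·b^2 + exp(a), -5·a^2 + 4·a·b + 4·b + 2], [2·a·b + 3·b + 1, a^2 + 3·a - 1]].
At the point, J = [[22.135335, -22.0000], [0.0000, -3.0000]] (det J = -66.406006).
Solving J·Δ = −F gives Δ = (-0.8946, -1.6667).
Then the next iterate is (a, b)₁ = (-2.8946, -0.6667).

(-2.8946, -0.6667)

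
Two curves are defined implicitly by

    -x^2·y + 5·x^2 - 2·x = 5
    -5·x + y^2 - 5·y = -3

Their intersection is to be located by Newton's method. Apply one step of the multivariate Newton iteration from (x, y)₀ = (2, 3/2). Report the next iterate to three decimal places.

At (2, 3/2): F = (5.000, -12.250).
Jacobian J = [[-2·x·y + 10·x - 2, -x^2], [-5, 2·y - 5]].
At the point, J = [[12.000, -4.000], [-5.000, -2.000]] (det J = -44.000).
Solving J·Δ = −F gives Δ = (-1.341, -2.773).
Then the next iterate is (x, y)₁ = (0.659, -1.273).

(0.659, -1.273)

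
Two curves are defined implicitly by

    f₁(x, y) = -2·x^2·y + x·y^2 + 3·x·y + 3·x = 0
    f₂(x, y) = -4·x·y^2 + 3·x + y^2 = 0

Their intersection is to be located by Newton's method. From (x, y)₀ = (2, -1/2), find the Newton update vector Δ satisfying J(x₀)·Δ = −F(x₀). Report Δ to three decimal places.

At (2, -1/2): F = (7.500, 4.250).
Jacobian J = [[-4·x·y + y^2 + 3·y + 3, -2·x^2 + 2·x·y + 3·x], [-4·y^2 + 3, -8·x·y + 2·y]].
At the point, J = [[5.750, -4.000], [2.000, 7.000]] (det J = 48.250).
Solving J·Δ = −F gives Δ = (-1.440, -0.196).

(-1.440, -0.196)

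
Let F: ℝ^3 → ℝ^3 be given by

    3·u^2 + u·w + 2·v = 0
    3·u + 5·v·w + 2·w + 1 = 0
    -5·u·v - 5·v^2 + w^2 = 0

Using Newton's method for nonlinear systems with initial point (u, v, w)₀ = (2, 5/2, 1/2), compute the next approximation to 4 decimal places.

(0.8377, 1.2998, -0.0354)

At (2, 5/2, 1/2): F = (18.0000, 14.2500, -56.0000).
Jacobian J = [[6·u + w, 2, u], [3, 5·w, 5·v + 2], [-5·v, -5·u - 10·v, 2·w]].
At the point, J = [[12.5000, 2.0000, 2.0000], [3.0000, 2.5000, 14.5000], [-12.5000, -35.0000, 1.0000]] (det J = 5859.0000).
Solving J·Δ = −F gives Δ = (-1.1623, -1.2002, -0.5354).
Then the next iterate is (u, v, w)₁ = (0.8377, 1.2998, -0.0354).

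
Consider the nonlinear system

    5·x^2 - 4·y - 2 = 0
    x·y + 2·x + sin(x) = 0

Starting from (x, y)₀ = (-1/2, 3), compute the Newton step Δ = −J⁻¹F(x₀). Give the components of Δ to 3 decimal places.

(0.213, -3.454)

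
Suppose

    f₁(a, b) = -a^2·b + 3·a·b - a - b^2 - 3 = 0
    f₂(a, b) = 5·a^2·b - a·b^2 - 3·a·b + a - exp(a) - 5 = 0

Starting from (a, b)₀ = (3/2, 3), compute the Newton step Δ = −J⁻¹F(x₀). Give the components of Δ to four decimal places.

At (3/2, 3): F = (-6.7500, -1.231689).
Jacobian J = [[-2·a·b + 3·b - 1, -a^2 + 3·a - 2·b], [10·a·b - b^2 - 3·b - exp(a) + 1, 5·a^2 - 2·a·b - 3·a]].
At the point, J = [[-1.0000, -3.7500], [23.518311, -2.2500]] (det J = 90.443666).
Solving J·Δ = −F gives Δ = (-0.1169, -1.7688).

(-0.1169, -1.7688)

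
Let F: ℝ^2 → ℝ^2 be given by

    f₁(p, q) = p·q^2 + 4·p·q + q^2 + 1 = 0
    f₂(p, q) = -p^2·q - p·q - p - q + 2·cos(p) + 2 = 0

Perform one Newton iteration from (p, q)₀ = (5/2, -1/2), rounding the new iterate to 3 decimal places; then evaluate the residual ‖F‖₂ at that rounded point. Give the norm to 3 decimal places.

2.231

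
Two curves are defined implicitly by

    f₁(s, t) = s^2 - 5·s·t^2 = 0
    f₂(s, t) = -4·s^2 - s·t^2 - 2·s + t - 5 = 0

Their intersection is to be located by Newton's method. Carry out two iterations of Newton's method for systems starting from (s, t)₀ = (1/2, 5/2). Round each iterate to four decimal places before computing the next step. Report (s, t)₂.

(0.2479, 5.0187)

At (1/2, 5/2): F = (-15.3750, -7.6250).
Jacobian J = [[2·s - 5·t^2, -10·s·t], [-8·s - t^2 - 2, -2·s·t + 1]].
At the point, J = [[-30.2500, -12.5000], [-12.2500, -1.5000]] (det J = -107.7500).
Solving J·Δ = −F gives Δ = (-0.6705, 0.3927).
Then the next iterate is (s, t)₁ = (-0.1705, 2.8927).
Round to (-0.1705, 2.8927) and repeat: F = (7.162546, -0.455886), J = [[-42.179566, 4.932054], [-9.003713, 1.986411]].
Δ = (0.4184, 2.1260), so (s, t)₂ = (0.2479, 5.0187).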